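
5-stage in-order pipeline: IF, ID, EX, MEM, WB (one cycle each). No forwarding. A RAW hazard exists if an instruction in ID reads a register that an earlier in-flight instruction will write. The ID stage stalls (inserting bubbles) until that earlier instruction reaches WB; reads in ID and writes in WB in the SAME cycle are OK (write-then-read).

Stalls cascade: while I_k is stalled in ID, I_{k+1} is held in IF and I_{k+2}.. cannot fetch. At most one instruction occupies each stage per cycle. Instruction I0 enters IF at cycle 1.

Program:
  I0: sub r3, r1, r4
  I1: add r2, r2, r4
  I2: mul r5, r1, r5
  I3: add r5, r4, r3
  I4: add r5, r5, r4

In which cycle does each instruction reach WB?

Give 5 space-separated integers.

Answer: 5 6 7 8 11

Derivation:
I0 sub r3 <- r1,r4: IF@1 ID@2 stall=0 (-) EX@3 MEM@4 WB@5
I1 add r2 <- r2,r4: IF@2 ID@3 stall=0 (-) EX@4 MEM@5 WB@6
I2 mul r5 <- r1,r5: IF@3 ID@4 stall=0 (-) EX@5 MEM@6 WB@7
I3 add r5 <- r4,r3: IF@4 ID@5 stall=0 (-) EX@6 MEM@7 WB@8
I4 add r5 <- r5,r4: IF@5 ID@6 stall=2 (RAW on I3.r5 (WB@8)) EX@9 MEM@10 WB@11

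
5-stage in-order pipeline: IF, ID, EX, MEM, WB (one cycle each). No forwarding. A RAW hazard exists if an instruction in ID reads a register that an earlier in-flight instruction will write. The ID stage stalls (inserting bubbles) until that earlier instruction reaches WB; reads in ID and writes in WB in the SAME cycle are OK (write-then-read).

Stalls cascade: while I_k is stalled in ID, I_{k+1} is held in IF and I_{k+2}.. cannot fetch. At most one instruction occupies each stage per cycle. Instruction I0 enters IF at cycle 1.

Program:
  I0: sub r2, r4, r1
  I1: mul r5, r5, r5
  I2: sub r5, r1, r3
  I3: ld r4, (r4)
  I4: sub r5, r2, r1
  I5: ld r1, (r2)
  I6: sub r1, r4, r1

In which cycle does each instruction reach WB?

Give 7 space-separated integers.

I0 sub r2 <- r4,r1: IF@1 ID@2 stall=0 (-) EX@3 MEM@4 WB@5
I1 mul r5 <- r5,r5: IF@2 ID@3 stall=0 (-) EX@4 MEM@5 WB@6
I2 sub r5 <- r1,r3: IF@3 ID@4 stall=0 (-) EX@5 MEM@6 WB@7
I3 ld r4 <- r4: IF@4 ID@5 stall=0 (-) EX@6 MEM@7 WB@8
I4 sub r5 <- r2,r1: IF@5 ID@6 stall=0 (-) EX@7 MEM@8 WB@9
I5 ld r1 <- r2: IF@6 ID@7 stall=0 (-) EX@8 MEM@9 WB@10
I6 sub r1 <- r4,r1: IF@7 ID@8 stall=2 (RAW on I5.r1 (WB@10)) EX@11 MEM@12 WB@13

Answer: 5 6 7 8 9 10 13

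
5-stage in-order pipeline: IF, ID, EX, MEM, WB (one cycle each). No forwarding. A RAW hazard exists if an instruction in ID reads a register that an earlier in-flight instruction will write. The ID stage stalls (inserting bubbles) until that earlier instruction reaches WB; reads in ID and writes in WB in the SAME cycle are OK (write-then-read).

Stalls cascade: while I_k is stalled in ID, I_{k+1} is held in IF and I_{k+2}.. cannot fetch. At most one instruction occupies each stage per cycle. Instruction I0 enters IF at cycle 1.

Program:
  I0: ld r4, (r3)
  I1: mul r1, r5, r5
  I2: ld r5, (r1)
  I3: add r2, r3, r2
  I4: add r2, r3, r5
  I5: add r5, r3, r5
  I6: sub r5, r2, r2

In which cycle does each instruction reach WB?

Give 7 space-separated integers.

I0 ld r4 <- r3: IF@1 ID@2 stall=0 (-) EX@3 MEM@4 WB@5
I1 mul r1 <- r5,r5: IF@2 ID@3 stall=0 (-) EX@4 MEM@5 WB@6
I2 ld r5 <- r1: IF@3 ID@4 stall=2 (RAW on I1.r1 (WB@6)) EX@7 MEM@8 WB@9
I3 add r2 <- r3,r2: IF@4 ID@7 stall=0 (-) EX@8 MEM@9 WB@10
I4 add r2 <- r3,r5: IF@7 ID@8 stall=1 (RAW on I2.r5 (WB@9)) EX@10 MEM@11 WB@12
I5 add r5 <- r3,r5: IF@8 ID@10 stall=0 (-) EX@11 MEM@12 WB@13
I6 sub r5 <- r2,r2: IF@10 ID@11 stall=1 (RAW on I4.r2 (WB@12)) EX@13 MEM@14 WB@15

Answer: 5 6 9 10 12 13 15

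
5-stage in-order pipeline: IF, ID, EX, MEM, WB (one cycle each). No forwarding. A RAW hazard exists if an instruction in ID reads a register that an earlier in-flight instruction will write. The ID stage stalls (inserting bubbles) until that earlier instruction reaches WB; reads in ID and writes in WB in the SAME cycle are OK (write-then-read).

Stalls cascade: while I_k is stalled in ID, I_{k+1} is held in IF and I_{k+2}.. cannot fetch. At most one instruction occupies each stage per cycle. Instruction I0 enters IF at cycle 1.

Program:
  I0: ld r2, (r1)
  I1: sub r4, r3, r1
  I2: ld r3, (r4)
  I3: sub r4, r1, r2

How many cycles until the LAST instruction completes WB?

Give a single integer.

I0 ld r2 <- r1: IF@1 ID@2 stall=0 (-) EX@3 MEM@4 WB@5
I1 sub r4 <- r3,r1: IF@2 ID@3 stall=0 (-) EX@4 MEM@5 WB@6
I2 ld r3 <- r4: IF@3 ID@4 stall=2 (RAW on I1.r4 (WB@6)) EX@7 MEM@8 WB@9
I3 sub r4 <- r1,r2: IF@4 ID@7 stall=0 (-) EX@8 MEM@9 WB@10

Answer: 10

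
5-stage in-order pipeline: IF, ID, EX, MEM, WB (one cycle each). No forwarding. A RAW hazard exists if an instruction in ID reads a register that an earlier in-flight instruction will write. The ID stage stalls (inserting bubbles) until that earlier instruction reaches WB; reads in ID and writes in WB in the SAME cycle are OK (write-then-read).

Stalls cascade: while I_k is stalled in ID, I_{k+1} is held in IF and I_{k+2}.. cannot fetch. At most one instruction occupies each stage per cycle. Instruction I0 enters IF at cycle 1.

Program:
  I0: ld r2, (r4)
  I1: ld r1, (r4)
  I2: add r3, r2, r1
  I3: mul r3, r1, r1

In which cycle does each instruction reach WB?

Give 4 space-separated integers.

Answer: 5 6 9 10

Derivation:
I0 ld r2 <- r4: IF@1 ID@2 stall=0 (-) EX@3 MEM@4 WB@5
I1 ld r1 <- r4: IF@2 ID@3 stall=0 (-) EX@4 MEM@5 WB@6
I2 add r3 <- r2,r1: IF@3 ID@4 stall=2 (RAW on I1.r1 (WB@6)) EX@7 MEM@8 WB@9
I3 mul r3 <- r1,r1: IF@4 ID@7 stall=0 (-) EX@8 MEM@9 WB@10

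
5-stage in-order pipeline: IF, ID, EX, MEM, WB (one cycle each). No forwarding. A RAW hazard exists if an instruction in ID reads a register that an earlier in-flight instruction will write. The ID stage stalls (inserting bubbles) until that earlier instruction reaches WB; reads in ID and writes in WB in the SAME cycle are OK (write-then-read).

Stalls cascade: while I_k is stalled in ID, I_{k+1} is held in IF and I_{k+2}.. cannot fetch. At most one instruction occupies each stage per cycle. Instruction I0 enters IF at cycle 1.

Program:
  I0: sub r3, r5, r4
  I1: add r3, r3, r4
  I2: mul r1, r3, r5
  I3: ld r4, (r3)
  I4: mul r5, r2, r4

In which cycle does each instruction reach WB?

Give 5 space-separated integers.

Answer: 5 8 11 12 15

Derivation:
I0 sub r3 <- r5,r4: IF@1 ID@2 stall=0 (-) EX@3 MEM@4 WB@5
I1 add r3 <- r3,r4: IF@2 ID@3 stall=2 (RAW on I0.r3 (WB@5)) EX@6 MEM@7 WB@8
I2 mul r1 <- r3,r5: IF@3 ID@6 stall=2 (RAW on I1.r3 (WB@8)) EX@9 MEM@10 WB@11
I3 ld r4 <- r3: IF@6 ID@9 stall=0 (-) EX@10 MEM@11 WB@12
I4 mul r5 <- r2,r4: IF@9 ID@10 stall=2 (RAW on I3.r4 (WB@12)) EX@13 MEM@14 WB@15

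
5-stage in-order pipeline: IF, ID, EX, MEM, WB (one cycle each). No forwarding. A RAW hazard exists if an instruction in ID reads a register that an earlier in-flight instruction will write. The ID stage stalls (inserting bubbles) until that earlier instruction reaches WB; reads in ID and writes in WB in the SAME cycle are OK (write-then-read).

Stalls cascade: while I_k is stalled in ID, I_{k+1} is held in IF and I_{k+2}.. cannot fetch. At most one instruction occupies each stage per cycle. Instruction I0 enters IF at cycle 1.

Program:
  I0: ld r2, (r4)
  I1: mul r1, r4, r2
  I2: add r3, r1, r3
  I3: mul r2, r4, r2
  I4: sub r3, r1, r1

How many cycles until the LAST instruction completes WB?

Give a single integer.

Answer: 13

Derivation:
I0 ld r2 <- r4: IF@1 ID@2 stall=0 (-) EX@3 MEM@4 WB@5
I1 mul r1 <- r4,r2: IF@2 ID@3 stall=2 (RAW on I0.r2 (WB@5)) EX@6 MEM@7 WB@8
I2 add r3 <- r1,r3: IF@3 ID@6 stall=2 (RAW on I1.r1 (WB@8)) EX@9 MEM@10 WB@11
I3 mul r2 <- r4,r2: IF@6 ID@9 stall=0 (-) EX@10 MEM@11 WB@12
I4 sub r3 <- r1,r1: IF@9 ID@10 stall=0 (-) EX@11 MEM@12 WB@13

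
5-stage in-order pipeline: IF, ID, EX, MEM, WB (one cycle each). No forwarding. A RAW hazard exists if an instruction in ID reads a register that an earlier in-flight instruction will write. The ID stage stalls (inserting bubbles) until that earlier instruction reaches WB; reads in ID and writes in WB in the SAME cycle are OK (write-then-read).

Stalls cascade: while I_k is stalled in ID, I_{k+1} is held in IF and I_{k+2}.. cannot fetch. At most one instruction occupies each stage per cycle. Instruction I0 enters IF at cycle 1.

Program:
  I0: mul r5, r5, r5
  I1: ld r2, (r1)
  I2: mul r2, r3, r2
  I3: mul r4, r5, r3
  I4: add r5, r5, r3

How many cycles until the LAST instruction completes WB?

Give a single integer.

I0 mul r5 <- r5,r5: IF@1 ID@2 stall=0 (-) EX@3 MEM@4 WB@5
I1 ld r2 <- r1: IF@2 ID@3 stall=0 (-) EX@4 MEM@5 WB@6
I2 mul r2 <- r3,r2: IF@3 ID@4 stall=2 (RAW on I1.r2 (WB@6)) EX@7 MEM@8 WB@9
I3 mul r4 <- r5,r3: IF@4 ID@7 stall=0 (-) EX@8 MEM@9 WB@10
I4 add r5 <- r5,r3: IF@7 ID@8 stall=0 (-) EX@9 MEM@10 WB@11

Answer: 11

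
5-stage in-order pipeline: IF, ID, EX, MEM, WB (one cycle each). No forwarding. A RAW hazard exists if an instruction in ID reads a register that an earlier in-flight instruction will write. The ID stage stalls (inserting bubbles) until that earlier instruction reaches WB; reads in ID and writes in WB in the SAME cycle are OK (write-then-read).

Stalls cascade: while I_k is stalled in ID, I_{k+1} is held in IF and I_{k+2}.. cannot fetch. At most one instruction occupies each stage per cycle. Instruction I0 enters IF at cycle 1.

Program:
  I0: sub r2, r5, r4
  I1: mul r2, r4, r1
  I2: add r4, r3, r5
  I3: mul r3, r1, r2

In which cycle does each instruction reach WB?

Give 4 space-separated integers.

Answer: 5 6 7 9

Derivation:
I0 sub r2 <- r5,r4: IF@1 ID@2 stall=0 (-) EX@3 MEM@4 WB@5
I1 mul r2 <- r4,r1: IF@2 ID@3 stall=0 (-) EX@4 MEM@5 WB@6
I2 add r4 <- r3,r5: IF@3 ID@4 stall=0 (-) EX@5 MEM@6 WB@7
I3 mul r3 <- r1,r2: IF@4 ID@5 stall=1 (RAW on I1.r2 (WB@6)) EX@7 MEM@8 WB@9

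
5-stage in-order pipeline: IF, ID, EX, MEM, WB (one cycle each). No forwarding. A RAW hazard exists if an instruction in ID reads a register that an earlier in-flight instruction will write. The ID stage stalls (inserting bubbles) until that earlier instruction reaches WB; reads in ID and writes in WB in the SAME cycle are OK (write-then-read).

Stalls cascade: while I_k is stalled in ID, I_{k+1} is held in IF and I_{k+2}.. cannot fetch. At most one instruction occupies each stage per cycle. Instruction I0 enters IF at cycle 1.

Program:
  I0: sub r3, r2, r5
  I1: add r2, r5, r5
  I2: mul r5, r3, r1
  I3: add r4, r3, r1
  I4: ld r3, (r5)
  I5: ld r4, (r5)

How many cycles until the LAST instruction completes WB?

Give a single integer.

Answer: 12

Derivation:
I0 sub r3 <- r2,r5: IF@1 ID@2 stall=0 (-) EX@3 MEM@4 WB@5
I1 add r2 <- r5,r5: IF@2 ID@3 stall=0 (-) EX@4 MEM@5 WB@6
I2 mul r5 <- r3,r1: IF@3 ID@4 stall=1 (RAW on I0.r3 (WB@5)) EX@6 MEM@7 WB@8
I3 add r4 <- r3,r1: IF@4 ID@6 stall=0 (-) EX@7 MEM@8 WB@9
I4 ld r3 <- r5: IF@6 ID@7 stall=1 (RAW on I2.r5 (WB@8)) EX@9 MEM@10 WB@11
I5 ld r4 <- r5: IF@7 ID@9 stall=0 (-) EX@10 MEM@11 WB@12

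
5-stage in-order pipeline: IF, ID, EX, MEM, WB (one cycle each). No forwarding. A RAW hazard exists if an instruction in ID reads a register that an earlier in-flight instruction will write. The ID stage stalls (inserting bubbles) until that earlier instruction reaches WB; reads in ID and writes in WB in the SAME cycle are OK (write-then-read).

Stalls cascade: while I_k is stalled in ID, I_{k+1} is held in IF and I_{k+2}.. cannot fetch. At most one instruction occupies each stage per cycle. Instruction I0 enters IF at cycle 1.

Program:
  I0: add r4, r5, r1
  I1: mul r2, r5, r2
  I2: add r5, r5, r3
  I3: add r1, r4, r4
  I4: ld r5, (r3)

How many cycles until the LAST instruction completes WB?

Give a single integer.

I0 add r4 <- r5,r1: IF@1 ID@2 stall=0 (-) EX@3 MEM@4 WB@5
I1 mul r2 <- r5,r2: IF@2 ID@3 stall=0 (-) EX@4 MEM@5 WB@6
I2 add r5 <- r5,r3: IF@3 ID@4 stall=0 (-) EX@5 MEM@6 WB@7
I3 add r1 <- r4,r4: IF@4 ID@5 stall=0 (-) EX@6 MEM@7 WB@8
I4 ld r5 <- r3: IF@5 ID@6 stall=0 (-) EX@7 MEM@8 WB@9

Answer: 9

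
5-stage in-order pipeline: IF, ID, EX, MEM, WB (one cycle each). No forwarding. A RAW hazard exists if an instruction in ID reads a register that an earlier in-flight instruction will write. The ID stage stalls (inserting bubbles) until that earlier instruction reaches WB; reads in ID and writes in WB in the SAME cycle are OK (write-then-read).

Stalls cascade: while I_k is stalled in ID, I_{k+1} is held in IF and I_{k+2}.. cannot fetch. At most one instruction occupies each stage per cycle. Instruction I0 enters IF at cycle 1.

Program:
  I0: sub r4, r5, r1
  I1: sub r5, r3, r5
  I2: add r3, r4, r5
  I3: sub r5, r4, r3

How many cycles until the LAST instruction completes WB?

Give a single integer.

I0 sub r4 <- r5,r1: IF@1 ID@2 stall=0 (-) EX@3 MEM@4 WB@5
I1 sub r5 <- r3,r5: IF@2 ID@3 stall=0 (-) EX@4 MEM@5 WB@6
I2 add r3 <- r4,r5: IF@3 ID@4 stall=2 (RAW on I1.r5 (WB@6)) EX@7 MEM@8 WB@9
I3 sub r5 <- r4,r3: IF@4 ID@7 stall=2 (RAW on I2.r3 (WB@9)) EX@10 MEM@11 WB@12

Answer: 12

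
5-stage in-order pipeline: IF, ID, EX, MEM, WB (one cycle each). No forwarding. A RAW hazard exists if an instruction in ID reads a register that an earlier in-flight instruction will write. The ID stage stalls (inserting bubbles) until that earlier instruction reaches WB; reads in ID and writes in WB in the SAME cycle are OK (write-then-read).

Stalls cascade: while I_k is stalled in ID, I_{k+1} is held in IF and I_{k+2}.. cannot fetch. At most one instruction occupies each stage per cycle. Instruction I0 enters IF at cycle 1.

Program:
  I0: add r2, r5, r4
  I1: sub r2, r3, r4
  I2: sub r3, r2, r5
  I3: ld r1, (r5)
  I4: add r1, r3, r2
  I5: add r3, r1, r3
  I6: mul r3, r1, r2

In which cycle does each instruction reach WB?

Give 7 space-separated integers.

I0 add r2 <- r5,r4: IF@1 ID@2 stall=0 (-) EX@3 MEM@4 WB@5
I1 sub r2 <- r3,r4: IF@2 ID@3 stall=0 (-) EX@4 MEM@5 WB@6
I2 sub r3 <- r2,r5: IF@3 ID@4 stall=2 (RAW on I1.r2 (WB@6)) EX@7 MEM@8 WB@9
I3 ld r1 <- r5: IF@4 ID@7 stall=0 (-) EX@8 MEM@9 WB@10
I4 add r1 <- r3,r2: IF@7 ID@8 stall=1 (RAW on I2.r3 (WB@9)) EX@10 MEM@11 WB@12
I5 add r3 <- r1,r3: IF@8 ID@10 stall=2 (RAW on I4.r1 (WB@12)) EX@13 MEM@14 WB@15
I6 mul r3 <- r1,r2: IF@10 ID@13 stall=0 (-) EX@14 MEM@15 WB@16

Answer: 5 6 9 10 12 15 16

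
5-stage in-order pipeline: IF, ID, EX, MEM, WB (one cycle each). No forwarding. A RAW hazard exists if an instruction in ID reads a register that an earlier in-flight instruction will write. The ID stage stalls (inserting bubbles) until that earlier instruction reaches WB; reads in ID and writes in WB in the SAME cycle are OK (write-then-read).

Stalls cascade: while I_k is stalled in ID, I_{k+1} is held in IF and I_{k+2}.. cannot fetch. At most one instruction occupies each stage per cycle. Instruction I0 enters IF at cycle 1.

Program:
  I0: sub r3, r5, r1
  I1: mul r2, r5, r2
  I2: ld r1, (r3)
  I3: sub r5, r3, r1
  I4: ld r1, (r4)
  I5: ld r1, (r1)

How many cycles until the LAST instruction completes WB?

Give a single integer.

Answer: 15

Derivation:
I0 sub r3 <- r5,r1: IF@1 ID@2 stall=0 (-) EX@3 MEM@4 WB@5
I1 mul r2 <- r5,r2: IF@2 ID@3 stall=0 (-) EX@4 MEM@5 WB@6
I2 ld r1 <- r3: IF@3 ID@4 stall=1 (RAW on I0.r3 (WB@5)) EX@6 MEM@7 WB@8
I3 sub r5 <- r3,r1: IF@4 ID@6 stall=2 (RAW on I2.r1 (WB@8)) EX@9 MEM@10 WB@11
I4 ld r1 <- r4: IF@6 ID@9 stall=0 (-) EX@10 MEM@11 WB@12
I5 ld r1 <- r1: IF@9 ID@10 stall=2 (RAW on I4.r1 (WB@12)) EX@13 MEM@14 WB@15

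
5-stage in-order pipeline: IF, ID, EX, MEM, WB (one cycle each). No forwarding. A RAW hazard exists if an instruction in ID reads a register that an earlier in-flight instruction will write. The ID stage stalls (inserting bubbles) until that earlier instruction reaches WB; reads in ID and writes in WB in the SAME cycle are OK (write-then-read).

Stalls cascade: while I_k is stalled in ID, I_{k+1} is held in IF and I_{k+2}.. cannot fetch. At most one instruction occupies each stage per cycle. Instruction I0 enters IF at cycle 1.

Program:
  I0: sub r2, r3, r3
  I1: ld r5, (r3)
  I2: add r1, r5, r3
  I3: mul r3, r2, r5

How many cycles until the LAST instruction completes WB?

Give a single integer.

Answer: 10

Derivation:
I0 sub r2 <- r3,r3: IF@1 ID@2 stall=0 (-) EX@3 MEM@4 WB@5
I1 ld r5 <- r3: IF@2 ID@3 stall=0 (-) EX@4 MEM@5 WB@6
I2 add r1 <- r5,r3: IF@3 ID@4 stall=2 (RAW on I1.r5 (WB@6)) EX@7 MEM@8 WB@9
I3 mul r3 <- r2,r5: IF@4 ID@7 stall=0 (-) EX@8 MEM@9 WB@10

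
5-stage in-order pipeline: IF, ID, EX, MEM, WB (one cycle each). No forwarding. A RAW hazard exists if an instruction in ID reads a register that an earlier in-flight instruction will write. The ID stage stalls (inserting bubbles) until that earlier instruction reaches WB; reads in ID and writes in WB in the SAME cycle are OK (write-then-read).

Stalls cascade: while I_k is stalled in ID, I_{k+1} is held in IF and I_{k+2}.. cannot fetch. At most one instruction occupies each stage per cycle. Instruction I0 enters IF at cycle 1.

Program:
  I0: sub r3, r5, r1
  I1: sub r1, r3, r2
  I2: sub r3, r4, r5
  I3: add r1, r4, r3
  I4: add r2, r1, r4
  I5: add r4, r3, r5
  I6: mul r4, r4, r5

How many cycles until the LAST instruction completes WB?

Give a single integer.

I0 sub r3 <- r5,r1: IF@1 ID@2 stall=0 (-) EX@3 MEM@4 WB@5
I1 sub r1 <- r3,r2: IF@2 ID@3 stall=2 (RAW on I0.r3 (WB@5)) EX@6 MEM@7 WB@8
I2 sub r3 <- r4,r5: IF@3 ID@6 stall=0 (-) EX@7 MEM@8 WB@9
I3 add r1 <- r4,r3: IF@6 ID@7 stall=2 (RAW on I2.r3 (WB@9)) EX@10 MEM@11 WB@12
I4 add r2 <- r1,r4: IF@7 ID@10 stall=2 (RAW on I3.r1 (WB@12)) EX@13 MEM@14 WB@15
I5 add r4 <- r3,r5: IF@10 ID@13 stall=0 (-) EX@14 MEM@15 WB@16
I6 mul r4 <- r4,r5: IF@13 ID@14 stall=2 (RAW on I5.r4 (WB@16)) EX@17 MEM@18 WB@19

Answer: 19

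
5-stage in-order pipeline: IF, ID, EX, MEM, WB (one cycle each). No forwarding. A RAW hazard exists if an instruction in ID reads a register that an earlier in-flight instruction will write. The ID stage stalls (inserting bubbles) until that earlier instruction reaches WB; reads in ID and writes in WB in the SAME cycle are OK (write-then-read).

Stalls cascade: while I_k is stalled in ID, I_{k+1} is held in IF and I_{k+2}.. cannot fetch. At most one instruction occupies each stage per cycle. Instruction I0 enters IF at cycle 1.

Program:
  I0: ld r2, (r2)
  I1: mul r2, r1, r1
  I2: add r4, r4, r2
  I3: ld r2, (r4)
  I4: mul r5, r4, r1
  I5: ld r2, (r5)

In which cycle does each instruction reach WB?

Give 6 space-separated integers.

Answer: 5 6 9 12 13 16

Derivation:
I0 ld r2 <- r2: IF@1 ID@2 stall=0 (-) EX@3 MEM@4 WB@5
I1 mul r2 <- r1,r1: IF@2 ID@3 stall=0 (-) EX@4 MEM@5 WB@6
I2 add r4 <- r4,r2: IF@3 ID@4 stall=2 (RAW on I1.r2 (WB@6)) EX@7 MEM@8 WB@9
I3 ld r2 <- r4: IF@4 ID@7 stall=2 (RAW on I2.r4 (WB@9)) EX@10 MEM@11 WB@12
I4 mul r5 <- r4,r1: IF@7 ID@10 stall=0 (-) EX@11 MEM@12 WB@13
I5 ld r2 <- r5: IF@10 ID@11 stall=2 (RAW on I4.r5 (WB@13)) EX@14 MEM@15 WB@16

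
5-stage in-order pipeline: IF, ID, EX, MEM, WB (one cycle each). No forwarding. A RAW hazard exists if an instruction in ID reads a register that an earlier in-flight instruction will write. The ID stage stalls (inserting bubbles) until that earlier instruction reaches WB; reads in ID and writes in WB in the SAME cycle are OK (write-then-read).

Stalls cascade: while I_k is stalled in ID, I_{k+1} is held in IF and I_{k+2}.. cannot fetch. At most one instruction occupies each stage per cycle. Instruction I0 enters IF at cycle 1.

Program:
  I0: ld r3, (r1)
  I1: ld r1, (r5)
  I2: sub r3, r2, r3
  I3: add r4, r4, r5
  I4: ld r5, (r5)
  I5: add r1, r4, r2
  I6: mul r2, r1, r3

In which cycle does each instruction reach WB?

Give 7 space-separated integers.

Answer: 5 6 8 9 10 12 15

Derivation:
I0 ld r3 <- r1: IF@1 ID@2 stall=0 (-) EX@3 MEM@4 WB@5
I1 ld r1 <- r5: IF@2 ID@3 stall=0 (-) EX@4 MEM@5 WB@6
I2 sub r3 <- r2,r3: IF@3 ID@4 stall=1 (RAW on I0.r3 (WB@5)) EX@6 MEM@7 WB@8
I3 add r4 <- r4,r5: IF@4 ID@6 stall=0 (-) EX@7 MEM@8 WB@9
I4 ld r5 <- r5: IF@6 ID@7 stall=0 (-) EX@8 MEM@9 WB@10
I5 add r1 <- r4,r2: IF@7 ID@8 stall=1 (RAW on I3.r4 (WB@9)) EX@10 MEM@11 WB@12
I6 mul r2 <- r1,r3: IF@8 ID@10 stall=2 (RAW on I5.r1 (WB@12)) EX@13 MEM@14 WB@15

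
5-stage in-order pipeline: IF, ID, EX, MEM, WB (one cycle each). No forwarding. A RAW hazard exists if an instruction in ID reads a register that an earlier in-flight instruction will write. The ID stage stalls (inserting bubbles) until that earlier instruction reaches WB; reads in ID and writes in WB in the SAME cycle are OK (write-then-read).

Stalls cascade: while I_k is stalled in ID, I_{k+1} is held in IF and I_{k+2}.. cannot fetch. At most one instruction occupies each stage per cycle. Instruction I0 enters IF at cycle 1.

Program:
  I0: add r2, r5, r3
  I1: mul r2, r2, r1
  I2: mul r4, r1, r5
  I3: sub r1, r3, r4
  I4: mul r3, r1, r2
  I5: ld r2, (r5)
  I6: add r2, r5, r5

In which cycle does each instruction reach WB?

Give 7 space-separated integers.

Answer: 5 8 9 12 15 16 17

Derivation:
I0 add r2 <- r5,r3: IF@1 ID@2 stall=0 (-) EX@3 MEM@4 WB@5
I1 mul r2 <- r2,r1: IF@2 ID@3 stall=2 (RAW on I0.r2 (WB@5)) EX@6 MEM@7 WB@8
I2 mul r4 <- r1,r5: IF@3 ID@6 stall=0 (-) EX@7 MEM@8 WB@9
I3 sub r1 <- r3,r4: IF@6 ID@7 stall=2 (RAW on I2.r4 (WB@9)) EX@10 MEM@11 WB@12
I4 mul r3 <- r1,r2: IF@7 ID@10 stall=2 (RAW on I3.r1 (WB@12)) EX@13 MEM@14 WB@15
I5 ld r2 <- r5: IF@10 ID@13 stall=0 (-) EX@14 MEM@15 WB@16
I6 add r2 <- r5,r5: IF@13 ID@14 stall=0 (-) EX@15 MEM@16 WB@17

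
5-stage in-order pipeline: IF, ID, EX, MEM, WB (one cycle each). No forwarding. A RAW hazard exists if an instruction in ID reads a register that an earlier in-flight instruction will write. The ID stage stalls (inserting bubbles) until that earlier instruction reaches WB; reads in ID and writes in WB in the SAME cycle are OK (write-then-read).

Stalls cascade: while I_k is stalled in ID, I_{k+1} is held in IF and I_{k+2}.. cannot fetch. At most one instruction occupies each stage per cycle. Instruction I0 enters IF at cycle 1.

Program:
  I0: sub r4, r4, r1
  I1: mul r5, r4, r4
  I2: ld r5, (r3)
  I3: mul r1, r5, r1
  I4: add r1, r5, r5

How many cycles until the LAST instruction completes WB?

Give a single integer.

Answer: 13

Derivation:
I0 sub r4 <- r4,r1: IF@1 ID@2 stall=0 (-) EX@3 MEM@4 WB@5
I1 mul r5 <- r4,r4: IF@2 ID@3 stall=2 (RAW on I0.r4 (WB@5)) EX@6 MEM@7 WB@8
I2 ld r5 <- r3: IF@3 ID@6 stall=0 (-) EX@7 MEM@8 WB@9
I3 mul r1 <- r5,r1: IF@6 ID@7 stall=2 (RAW on I2.r5 (WB@9)) EX@10 MEM@11 WB@12
I4 add r1 <- r5,r5: IF@7 ID@10 stall=0 (-) EX@11 MEM@12 WB@13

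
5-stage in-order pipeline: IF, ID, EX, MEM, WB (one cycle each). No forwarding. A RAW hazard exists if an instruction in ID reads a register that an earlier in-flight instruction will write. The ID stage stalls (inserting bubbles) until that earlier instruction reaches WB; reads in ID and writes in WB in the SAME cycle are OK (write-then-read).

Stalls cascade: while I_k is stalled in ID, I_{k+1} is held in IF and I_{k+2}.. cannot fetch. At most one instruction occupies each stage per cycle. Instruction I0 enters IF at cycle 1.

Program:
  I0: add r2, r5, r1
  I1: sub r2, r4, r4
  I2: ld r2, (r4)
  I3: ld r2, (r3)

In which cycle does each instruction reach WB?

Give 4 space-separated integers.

I0 add r2 <- r5,r1: IF@1 ID@2 stall=0 (-) EX@3 MEM@4 WB@5
I1 sub r2 <- r4,r4: IF@2 ID@3 stall=0 (-) EX@4 MEM@5 WB@6
I2 ld r2 <- r4: IF@3 ID@4 stall=0 (-) EX@5 MEM@6 WB@7
I3 ld r2 <- r3: IF@4 ID@5 stall=0 (-) EX@6 MEM@7 WB@8

Answer: 5 6 7 8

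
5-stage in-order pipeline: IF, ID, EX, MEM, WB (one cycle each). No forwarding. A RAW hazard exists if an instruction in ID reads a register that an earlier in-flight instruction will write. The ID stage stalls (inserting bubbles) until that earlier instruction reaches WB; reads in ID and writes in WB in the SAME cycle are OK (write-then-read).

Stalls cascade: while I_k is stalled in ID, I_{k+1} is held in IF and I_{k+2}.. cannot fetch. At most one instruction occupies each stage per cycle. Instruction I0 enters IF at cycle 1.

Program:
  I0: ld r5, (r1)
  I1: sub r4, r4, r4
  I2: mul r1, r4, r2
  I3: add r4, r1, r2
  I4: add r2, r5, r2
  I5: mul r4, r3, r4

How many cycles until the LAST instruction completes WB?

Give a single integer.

Answer: 15

Derivation:
I0 ld r5 <- r1: IF@1 ID@2 stall=0 (-) EX@3 MEM@4 WB@5
I1 sub r4 <- r4,r4: IF@2 ID@3 stall=0 (-) EX@4 MEM@5 WB@6
I2 mul r1 <- r4,r2: IF@3 ID@4 stall=2 (RAW on I1.r4 (WB@6)) EX@7 MEM@8 WB@9
I3 add r4 <- r1,r2: IF@4 ID@7 stall=2 (RAW on I2.r1 (WB@9)) EX@10 MEM@11 WB@12
I4 add r2 <- r5,r2: IF@7 ID@10 stall=0 (-) EX@11 MEM@12 WB@13
I5 mul r4 <- r3,r4: IF@10 ID@11 stall=1 (RAW on I3.r4 (WB@12)) EX@13 MEM@14 WB@15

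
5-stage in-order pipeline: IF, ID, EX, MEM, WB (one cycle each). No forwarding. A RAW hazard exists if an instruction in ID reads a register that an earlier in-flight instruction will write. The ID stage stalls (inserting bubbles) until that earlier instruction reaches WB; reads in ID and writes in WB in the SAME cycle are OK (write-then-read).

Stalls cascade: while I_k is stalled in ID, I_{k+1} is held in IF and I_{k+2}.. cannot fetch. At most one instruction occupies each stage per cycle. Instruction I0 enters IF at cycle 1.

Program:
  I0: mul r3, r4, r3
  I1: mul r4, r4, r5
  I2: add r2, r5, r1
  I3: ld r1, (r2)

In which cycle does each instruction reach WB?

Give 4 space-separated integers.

Answer: 5 6 7 10

Derivation:
I0 mul r3 <- r4,r3: IF@1 ID@2 stall=0 (-) EX@3 MEM@4 WB@5
I1 mul r4 <- r4,r5: IF@2 ID@3 stall=0 (-) EX@4 MEM@5 WB@6
I2 add r2 <- r5,r1: IF@3 ID@4 stall=0 (-) EX@5 MEM@6 WB@7
I3 ld r1 <- r2: IF@4 ID@5 stall=2 (RAW on I2.r2 (WB@7)) EX@8 MEM@9 WB@10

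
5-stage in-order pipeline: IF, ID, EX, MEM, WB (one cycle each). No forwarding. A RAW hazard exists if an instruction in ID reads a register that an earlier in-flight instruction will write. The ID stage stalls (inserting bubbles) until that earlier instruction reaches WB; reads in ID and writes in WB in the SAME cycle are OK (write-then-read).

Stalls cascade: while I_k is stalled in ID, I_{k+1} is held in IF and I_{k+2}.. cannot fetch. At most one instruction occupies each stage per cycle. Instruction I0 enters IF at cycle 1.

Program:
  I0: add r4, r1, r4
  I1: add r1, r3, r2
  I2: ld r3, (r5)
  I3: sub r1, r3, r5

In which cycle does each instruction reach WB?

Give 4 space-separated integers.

Answer: 5 6 7 10

Derivation:
I0 add r4 <- r1,r4: IF@1 ID@2 stall=0 (-) EX@3 MEM@4 WB@5
I1 add r1 <- r3,r2: IF@2 ID@3 stall=0 (-) EX@4 MEM@5 WB@6
I2 ld r3 <- r5: IF@3 ID@4 stall=0 (-) EX@5 MEM@6 WB@7
I3 sub r1 <- r3,r5: IF@4 ID@5 stall=2 (RAW on I2.r3 (WB@7)) EX@8 MEM@9 WB@10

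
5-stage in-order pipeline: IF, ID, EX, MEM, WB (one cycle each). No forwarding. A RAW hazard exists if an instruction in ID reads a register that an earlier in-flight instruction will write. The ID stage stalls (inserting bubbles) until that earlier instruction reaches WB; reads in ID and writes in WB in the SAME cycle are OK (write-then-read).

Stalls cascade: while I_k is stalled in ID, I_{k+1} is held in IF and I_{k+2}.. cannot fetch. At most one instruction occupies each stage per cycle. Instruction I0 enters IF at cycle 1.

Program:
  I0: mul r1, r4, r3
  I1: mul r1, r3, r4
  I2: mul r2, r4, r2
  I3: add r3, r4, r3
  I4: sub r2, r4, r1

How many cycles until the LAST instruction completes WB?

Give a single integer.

I0 mul r1 <- r4,r3: IF@1 ID@2 stall=0 (-) EX@3 MEM@4 WB@5
I1 mul r1 <- r3,r4: IF@2 ID@3 stall=0 (-) EX@4 MEM@5 WB@6
I2 mul r2 <- r4,r2: IF@3 ID@4 stall=0 (-) EX@5 MEM@6 WB@7
I3 add r3 <- r4,r3: IF@4 ID@5 stall=0 (-) EX@6 MEM@7 WB@8
I4 sub r2 <- r4,r1: IF@5 ID@6 stall=0 (-) EX@7 MEM@8 WB@9

Answer: 9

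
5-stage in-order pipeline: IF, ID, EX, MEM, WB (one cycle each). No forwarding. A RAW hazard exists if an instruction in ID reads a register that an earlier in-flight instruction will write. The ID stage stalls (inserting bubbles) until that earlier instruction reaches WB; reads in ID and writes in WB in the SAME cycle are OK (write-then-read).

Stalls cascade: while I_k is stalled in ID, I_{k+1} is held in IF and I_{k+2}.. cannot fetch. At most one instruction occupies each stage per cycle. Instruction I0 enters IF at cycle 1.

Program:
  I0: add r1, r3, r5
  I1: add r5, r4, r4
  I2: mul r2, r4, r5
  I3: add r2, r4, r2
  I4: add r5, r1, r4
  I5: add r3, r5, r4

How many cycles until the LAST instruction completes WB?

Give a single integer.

I0 add r1 <- r3,r5: IF@1 ID@2 stall=0 (-) EX@3 MEM@4 WB@5
I1 add r5 <- r4,r4: IF@2 ID@3 stall=0 (-) EX@4 MEM@5 WB@6
I2 mul r2 <- r4,r5: IF@3 ID@4 stall=2 (RAW on I1.r5 (WB@6)) EX@7 MEM@8 WB@9
I3 add r2 <- r4,r2: IF@4 ID@7 stall=2 (RAW on I2.r2 (WB@9)) EX@10 MEM@11 WB@12
I4 add r5 <- r1,r4: IF@7 ID@10 stall=0 (-) EX@11 MEM@12 WB@13
I5 add r3 <- r5,r4: IF@10 ID@11 stall=2 (RAW on I4.r5 (WB@13)) EX@14 MEM@15 WB@16

Answer: 16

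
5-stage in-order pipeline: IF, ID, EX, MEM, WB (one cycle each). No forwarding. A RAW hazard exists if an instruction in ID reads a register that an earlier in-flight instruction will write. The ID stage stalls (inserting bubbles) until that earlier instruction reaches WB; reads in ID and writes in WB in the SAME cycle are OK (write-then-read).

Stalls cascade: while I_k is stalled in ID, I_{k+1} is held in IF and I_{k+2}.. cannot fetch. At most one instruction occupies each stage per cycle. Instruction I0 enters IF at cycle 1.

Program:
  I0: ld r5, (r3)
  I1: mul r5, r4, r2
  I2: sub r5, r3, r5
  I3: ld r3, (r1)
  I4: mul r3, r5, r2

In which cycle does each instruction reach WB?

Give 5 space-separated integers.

I0 ld r5 <- r3: IF@1 ID@2 stall=0 (-) EX@3 MEM@4 WB@5
I1 mul r5 <- r4,r2: IF@2 ID@3 stall=0 (-) EX@4 MEM@5 WB@6
I2 sub r5 <- r3,r5: IF@3 ID@4 stall=2 (RAW on I1.r5 (WB@6)) EX@7 MEM@8 WB@9
I3 ld r3 <- r1: IF@4 ID@7 stall=0 (-) EX@8 MEM@9 WB@10
I4 mul r3 <- r5,r2: IF@7 ID@8 stall=1 (RAW on I2.r5 (WB@9)) EX@10 MEM@11 WB@12

Answer: 5 6 9 10 12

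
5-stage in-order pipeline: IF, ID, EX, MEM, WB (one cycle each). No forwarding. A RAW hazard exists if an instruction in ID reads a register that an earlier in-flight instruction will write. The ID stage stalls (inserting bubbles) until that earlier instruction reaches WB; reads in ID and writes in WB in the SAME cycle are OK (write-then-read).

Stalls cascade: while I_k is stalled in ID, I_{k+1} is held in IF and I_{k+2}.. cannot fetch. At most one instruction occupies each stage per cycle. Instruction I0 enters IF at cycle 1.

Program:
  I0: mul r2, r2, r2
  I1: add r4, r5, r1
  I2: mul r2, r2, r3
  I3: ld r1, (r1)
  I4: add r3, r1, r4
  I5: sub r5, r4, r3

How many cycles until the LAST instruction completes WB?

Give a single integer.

I0 mul r2 <- r2,r2: IF@1 ID@2 stall=0 (-) EX@3 MEM@4 WB@5
I1 add r4 <- r5,r1: IF@2 ID@3 stall=0 (-) EX@4 MEM@5 WB@6
I2 mul r2 <- r2,r3: IF@3 ID@4 stall=1 (RAW on I0.r2 (WB@5)) EX@6 MEM@7 WB@8
I3 ld r1 <- r1: IF@4 ID@6 stall=0 (-) EX@7 MEM@8 WB@9
I4 add r3 <- r1,r4: IF@6 ID@7 stall=2 (RAW on I3.r1 (WB@9)) EX@10 MEM@11 WB@12
I5 sub r5 <- r4,r3: IF@7 ID@10 stall=2 (RAW on I4.r3 (WB@12)) EX@13 MEM@14 WB@15

Answer: 15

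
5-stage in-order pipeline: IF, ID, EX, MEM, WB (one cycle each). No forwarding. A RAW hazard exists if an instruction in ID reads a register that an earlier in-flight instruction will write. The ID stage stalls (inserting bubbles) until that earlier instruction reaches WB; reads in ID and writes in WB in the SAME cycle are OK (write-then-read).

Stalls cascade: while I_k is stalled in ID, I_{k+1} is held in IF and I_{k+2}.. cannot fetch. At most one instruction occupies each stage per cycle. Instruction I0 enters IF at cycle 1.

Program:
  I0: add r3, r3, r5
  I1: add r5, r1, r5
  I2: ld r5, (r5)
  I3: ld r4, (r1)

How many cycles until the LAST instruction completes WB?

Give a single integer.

Answer: 10

Derivation:
I0 add r3 <- r3,r5: IF@1 ID@2 stall=0 (-) EX@3 MEM@4 WB@5
I1 add r5 <- r1,r5: IF@2 ID@3 stall=0 (-) EX@4 MEM@5 WB@6
I2 ld r5 <- r5: IF@3 ID@4 stall=2 (RAW on I1.r5 (WB@6)) EX@7 MEM@8 WB@9
I3 ld r4 <- r1: IF@4 ID@7 stall=0 (-) EX@8 MEM@9 WB@10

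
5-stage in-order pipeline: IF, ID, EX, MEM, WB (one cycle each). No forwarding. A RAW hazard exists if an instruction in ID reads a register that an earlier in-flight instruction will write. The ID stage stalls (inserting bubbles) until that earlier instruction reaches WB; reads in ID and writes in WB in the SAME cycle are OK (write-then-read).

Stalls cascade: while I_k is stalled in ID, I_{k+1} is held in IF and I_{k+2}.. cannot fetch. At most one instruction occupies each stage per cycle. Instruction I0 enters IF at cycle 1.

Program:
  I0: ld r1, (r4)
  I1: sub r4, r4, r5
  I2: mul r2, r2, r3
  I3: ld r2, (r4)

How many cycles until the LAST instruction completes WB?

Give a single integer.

I0 ld r1 <- r4: IF@1 ID@2 stall=0 (-) EX@3 MEM@4 WB@5
I1 sub r4 <- r4,r5: IF@2 ID@3 stall=0 (-) EX@4 MEM@5 WB@6
I2 mul r2 <- r2,r3: IF@3 ID@4 stall=0 (-) EX@5 MEM@6 WB@7
I3 ld r2 <- r4: IF@4 ID@5 stall=1 (RAW on I1.r4 (WB@6)) EX@7 MEM@8 WB@9

Answer: 9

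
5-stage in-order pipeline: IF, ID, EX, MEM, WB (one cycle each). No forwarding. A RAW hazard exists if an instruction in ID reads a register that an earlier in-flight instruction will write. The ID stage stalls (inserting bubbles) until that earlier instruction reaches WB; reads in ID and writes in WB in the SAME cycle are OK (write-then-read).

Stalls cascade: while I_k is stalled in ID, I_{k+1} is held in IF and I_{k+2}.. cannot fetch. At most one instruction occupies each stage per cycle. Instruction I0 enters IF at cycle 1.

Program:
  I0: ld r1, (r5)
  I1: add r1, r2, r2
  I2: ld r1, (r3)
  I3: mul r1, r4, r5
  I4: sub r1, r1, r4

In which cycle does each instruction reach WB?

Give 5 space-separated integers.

Answer: 5 6 7 8 11

Derivation:
I0 ld r1 <- r5: IF@1 ID@2 stall=0 (-) EX@3 MEM@4 WB@5
I1 add r1 <- r2,r2: IF@2 ID@3 stall=0 (-) EX@4 MEM@5 WB@6
I2 ld r1 <- r3: IF@3 ID@4 stall=0 (-) EX@5 MEM@6 WB@7
I3 mul r1 <- r4,r5: IF@4 ID@5 stall=0 (-) EX@6 MEM@7 WB@8
I4 sub r1 <- r1,r4: IF@5 ID@6 stall=2 (RAW on I3.r1 (WB@8)) EX@9 MEM@10 WB@11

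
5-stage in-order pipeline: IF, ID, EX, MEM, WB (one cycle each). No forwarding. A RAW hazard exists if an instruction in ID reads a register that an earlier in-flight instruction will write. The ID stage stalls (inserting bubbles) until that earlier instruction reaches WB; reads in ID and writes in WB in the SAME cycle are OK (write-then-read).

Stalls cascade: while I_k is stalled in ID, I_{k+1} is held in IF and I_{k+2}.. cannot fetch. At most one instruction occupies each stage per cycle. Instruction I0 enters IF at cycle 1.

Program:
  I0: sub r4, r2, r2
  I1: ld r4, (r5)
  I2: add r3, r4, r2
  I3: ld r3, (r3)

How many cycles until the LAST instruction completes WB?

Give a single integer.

Answer: 12

Derivation:
I0 sub r4 <- r2,r2: IF@1 ID@2 stall=0 (-) EX@3 MEM@4 WB@5
I1 ld r4 <- r5: IF@2 ID@3 stall=0 (-) EX@4 MEM@5 WB@6
I2 add r3 <- r4,r2: IF@3 ID@4 stall=2 (RAW on I1.r4 (WB@6)) EX@7 MEM@8 WB@9
I3 ld r3 <- r3: IF@4 ID@7 stall=2 (RAW on I2.r3 (WB@9)) EX@10 MEM@11 WB@12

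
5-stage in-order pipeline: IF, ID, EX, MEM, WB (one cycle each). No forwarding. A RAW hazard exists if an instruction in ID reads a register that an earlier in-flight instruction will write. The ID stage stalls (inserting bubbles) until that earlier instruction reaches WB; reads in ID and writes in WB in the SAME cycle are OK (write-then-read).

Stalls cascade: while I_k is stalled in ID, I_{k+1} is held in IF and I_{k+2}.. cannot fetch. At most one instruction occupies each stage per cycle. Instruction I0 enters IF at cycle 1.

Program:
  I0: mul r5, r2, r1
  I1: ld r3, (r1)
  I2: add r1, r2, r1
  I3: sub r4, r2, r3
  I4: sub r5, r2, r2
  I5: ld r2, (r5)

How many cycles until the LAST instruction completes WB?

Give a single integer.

I0 mul r5 <- r2,r1: IF@1 ID@2 stall=0 (-) EX@3 MEM@4 WB@5
I1 ld r3 <- r1: IF@2 ID@3 stall=0 (-) EX@4 MEM@5 WB@6
I2 add r1 <- r2,r1: IF@3 ID@4 stall=0 (-) EX@5 MEM@6 WB@7
I3 sub r4 <- r2,r3: IF@4 ID@5 stall=1 (RAW on I1.r3 (WB@6)) EX@7 MEM@8 WB@9
I4 sub r5 <- r2,r2: IF@5 ID@7 stall=0 (-) EX@8 MEM@9 WB@10
I5 ld r2 <- r5: IF@7 ID@8 stall=2 (RAW on I4.r5 (WB@10)) EX@11 MEM@12 WB@13

Answer: 13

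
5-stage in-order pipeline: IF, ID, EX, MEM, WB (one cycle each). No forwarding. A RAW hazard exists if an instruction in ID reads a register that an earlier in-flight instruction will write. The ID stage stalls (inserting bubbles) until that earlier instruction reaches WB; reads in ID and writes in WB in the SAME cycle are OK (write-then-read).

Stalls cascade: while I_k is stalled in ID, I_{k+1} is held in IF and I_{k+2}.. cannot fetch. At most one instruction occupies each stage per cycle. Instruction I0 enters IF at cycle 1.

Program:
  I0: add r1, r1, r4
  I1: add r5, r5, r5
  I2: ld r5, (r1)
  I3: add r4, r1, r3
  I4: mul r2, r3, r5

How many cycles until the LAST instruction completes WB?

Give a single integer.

Answer: 11

Derivation:
I0 add r1 <- r1,r4: IF@1 ID@2 stall=0 (-) EX@3 MEM@4 WB@5
I1 add r5 <- r5,r5: IF@2 ID@3 stall=0 (-) EX@4 MEM@5 WB@6
I2 ld r5 <- r1: IF@3 ID@4 stall=1 (RAW on I0.r1 (WB@5)) EX@6 MEM@7 WB@8
I3 add r4 <- r1,r3: IF@4 ID@6 stall=0 (-) EX@7 MEM@8 WB@9
I4 mul r2 <- r3,r5: IF@6 ID@7 stall=1 (RAW on I2.r5 (WB@8)) EX@9 MEM@10 WB@11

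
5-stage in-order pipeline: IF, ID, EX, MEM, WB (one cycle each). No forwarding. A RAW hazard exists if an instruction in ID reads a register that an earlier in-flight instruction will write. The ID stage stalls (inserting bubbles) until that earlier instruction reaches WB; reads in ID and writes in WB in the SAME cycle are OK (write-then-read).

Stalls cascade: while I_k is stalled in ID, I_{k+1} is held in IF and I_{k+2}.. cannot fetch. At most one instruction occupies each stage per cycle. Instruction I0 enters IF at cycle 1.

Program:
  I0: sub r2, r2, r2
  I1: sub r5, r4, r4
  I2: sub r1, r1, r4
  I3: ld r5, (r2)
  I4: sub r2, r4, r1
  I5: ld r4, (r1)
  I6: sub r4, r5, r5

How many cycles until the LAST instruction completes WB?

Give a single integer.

I0 sub r2 <- r2,r2: IF@1 ID@2 stall=0 (-) EX@3 MEM@4 WB@5
I1 sub r5 <- r4,r4: IF@2 ID@3 stall=0 (-) EX@4 MEM@5 WB@6
I2 sub r1 <- r1,r4: IF@3 ID@4 stall=0 (-) EX@5 MEM@6 WB@7
I3 ld r5 <- r2: IF@4 ID@5 stall=0 (-) EX@6 MEM@7 WB@8
I4 sub r2 <- r4,r1: IF@5 ID@6 stall=1 (RAW on I2.r1 (WB@7)) EX@8 MEM@9 WB@10
I5 ld r4 <- r1: IF@6 ID@8 stall=0 (-) EX@9 MEM@10 WB@11
I6 sub r4 <- r5,r5: IF@8 ID@9 stall=0 (-) EX@10 MEM@11 WB@12

Answer: 12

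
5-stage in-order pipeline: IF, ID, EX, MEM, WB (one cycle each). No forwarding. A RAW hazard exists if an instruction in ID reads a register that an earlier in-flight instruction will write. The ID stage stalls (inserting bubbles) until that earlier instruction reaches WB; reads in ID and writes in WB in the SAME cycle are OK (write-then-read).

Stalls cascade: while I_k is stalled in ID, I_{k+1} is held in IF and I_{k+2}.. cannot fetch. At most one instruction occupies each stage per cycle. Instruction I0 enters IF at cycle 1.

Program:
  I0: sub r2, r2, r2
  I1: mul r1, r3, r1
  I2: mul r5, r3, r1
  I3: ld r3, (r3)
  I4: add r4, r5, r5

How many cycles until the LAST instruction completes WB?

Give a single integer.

Answer: 12

Derivation:
I0 sub r2 <- r2,r2: IF@1 ID@2 stall=0 (-) EX@3 MEM@4 WB@5
I1 mul r1 <- r3,r1: IF@2 ID@3 stall=0 (-) EX@4 MEM@5 WB@6
I2 mul r5 <- r3,r1: IF@3 ID@4 stall=2 (RAW on I1.r1 (WB@6)) EX@7 MEM@8 WB@9
I3 ld r3 <- r3: IF@4 ID@7 stall=0 (-) EX@8 MEM@9 WB@10
I4 add r4 <- r5,r5: IF@7 ID@8 stall=1 (RAW on I2.r5 (WB@9)) EX@10 MEM@11 WB@12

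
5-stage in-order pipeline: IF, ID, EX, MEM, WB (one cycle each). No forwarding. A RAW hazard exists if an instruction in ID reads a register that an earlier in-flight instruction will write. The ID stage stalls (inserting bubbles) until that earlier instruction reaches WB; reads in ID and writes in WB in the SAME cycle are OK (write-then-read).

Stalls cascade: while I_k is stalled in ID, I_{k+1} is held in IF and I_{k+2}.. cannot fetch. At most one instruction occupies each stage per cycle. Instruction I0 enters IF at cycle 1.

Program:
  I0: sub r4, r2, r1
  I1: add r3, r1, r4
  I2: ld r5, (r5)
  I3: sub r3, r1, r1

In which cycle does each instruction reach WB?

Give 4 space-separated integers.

Answer: 5 8 9 10

Derivation:
I0 sub r4 <- r2,r1: IF@1 ID@2 stall=0 (-) EX@3 MEM@4 WB@5
I1 add r3 <- r1,r4: IF@2 ID@3 stall=2 (RAW on I0.r4 (WB@5)) EX@6 MEM@7 WB@8
I2 ld r5 <- r5: IF@3 ID@6 stall=0 (-) EX@7 MEM@8 WB@9
I3 sub r3 <- r1,r1: IF@6 ID@7 stall=0 (-) EX@8 MEM@9 WB@10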